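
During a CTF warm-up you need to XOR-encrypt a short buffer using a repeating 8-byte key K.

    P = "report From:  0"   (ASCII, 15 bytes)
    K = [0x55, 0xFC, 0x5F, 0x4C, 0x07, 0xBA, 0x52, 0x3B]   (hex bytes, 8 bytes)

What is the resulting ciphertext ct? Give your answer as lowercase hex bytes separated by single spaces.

The 8-byte key repeats, so the effective keystream is 55 fc 5f 4c 07 ba 52 3b 55 fc 5f 4c 07 ba 52.
byte 0: 114 ⊕  85 =  39
byte 1: 101 ⊕ 252 = 153
byte 2: 112 ⊕  95 =  47
byte 3: 111 ⊕  76 =  35
byte 4: 114 ⊕   7 = 117
byte 5: 116 ⊕ 186 = 206
byte 6:  32 ⊕  82 = 114
byte 7:  70 ⊕  59 = 125
byte 8: 114 ⊕  85 =  39
byte 9: 111 ⊕ 252 = 147
byte 10: 109 ⊕  95 =  50
byte 11:  58 ⊕  76 = 118
byte 12:  32 ⊕   7 =  39
byte 13:  32 ⊕ 186 = 154
byte 14:  48 ⊕  82 =  98

27 99 2f 23 75 ce 72 7d 27 93 32 76 27 9a 62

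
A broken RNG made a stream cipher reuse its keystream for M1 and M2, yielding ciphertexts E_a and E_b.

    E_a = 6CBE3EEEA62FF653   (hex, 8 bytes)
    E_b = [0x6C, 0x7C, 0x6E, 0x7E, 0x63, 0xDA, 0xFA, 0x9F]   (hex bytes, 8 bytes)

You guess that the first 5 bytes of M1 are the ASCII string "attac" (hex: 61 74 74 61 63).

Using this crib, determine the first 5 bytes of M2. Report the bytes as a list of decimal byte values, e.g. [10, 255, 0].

[97, 182, 36, 241, 166]

First, E_a ⊕ E_b = (M1 ⊕ K) ⊕ (M2 ⊕ K) = M1 ⊕ M2, so the key drops out. Then M2 = (M1 ⊕ M2) ⊕ M1 over the first 5 bytes.
byte 0: (6c xor 6c) xor 61 = 00 xor 61 = 61
byte 1: (be xor 7c) xor 74 = c2 xor 74 = b6
byte 2: (3e xor 6e) xor 74 = 50 xor 74 = 24
byte 3: (ee xor 7e) xor 61 = 90 xor 61 = f1
byte 4: (a6 xor 63) xor 63 = c5 xor 63 = a6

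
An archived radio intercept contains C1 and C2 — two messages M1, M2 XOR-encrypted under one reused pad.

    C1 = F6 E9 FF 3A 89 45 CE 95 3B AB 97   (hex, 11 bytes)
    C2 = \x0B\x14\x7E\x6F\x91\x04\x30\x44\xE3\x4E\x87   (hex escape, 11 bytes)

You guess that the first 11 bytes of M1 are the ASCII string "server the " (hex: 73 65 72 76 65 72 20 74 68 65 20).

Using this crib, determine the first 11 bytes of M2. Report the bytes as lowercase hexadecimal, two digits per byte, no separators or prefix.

First, C1 ⊕ C2 = (M1 ⊕ K) ⊕ (M2 ⊕ K) = M1 ⊕ M2, so the key drops out. Then M2 = (M1 ⊕ M2) ⊕ M1 over the first 11 bytes.
byte 0: (f6 ⊕ 0b) ⊕ 73 = fd ⊕ 73 = 8e
byte 1: (e9 ⊕ 14) ⊕ 65 = fd ⊕ 65 = 98
byte 2: (ff ⊕ 7e) ⊕ 72 = 81 ⊕ 72 = f3
byte 3: (3a ⊕ 6f) ⊕ 76 = 55 ⊕ 76 = 23
byte 4: (89 ⊕ 91) ⊕ 65 = 18 ⊕ 65 = 7d
byte 5: (45 ⊕ 04) ⊕ 72 = 41 ⊕ 72 = 33
byte 6: (ce ⊕ 30) ⊕ 20 = fe ⊕ 20 = de
byte 7: (95 ⊕ 44) ⊕ 74 = d1 ⊕ 74 = a5
byte 8: (3b ⊕ e3) ⊕ 68 = d8 ⊕ 68 = b0
byte 9: (ab ⊕ 4e) ⊕ 65 = e5 ⊕ 65 = 80
byte 10: (97 ⊕ 87) ⊕ 20 = 10 ⊕ 20 = 30

8e98f3237d33dea5b08030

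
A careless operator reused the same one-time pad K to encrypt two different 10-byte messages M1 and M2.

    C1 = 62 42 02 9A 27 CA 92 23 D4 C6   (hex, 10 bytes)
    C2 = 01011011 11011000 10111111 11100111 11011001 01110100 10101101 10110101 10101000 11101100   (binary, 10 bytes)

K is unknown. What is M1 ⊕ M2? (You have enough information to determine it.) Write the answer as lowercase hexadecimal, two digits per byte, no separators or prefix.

C1 ⊕ C2 = (M1 ⊕ K) ⊕ (M2 ⊕ K) = M1 ⊕ M2 — the shared key cancels under XOR.
byte 0: 62 XOR 5b = 39
byte 1: 42 XOR d8 = 9a
byte 2: 02 XOR bf = bd
byte 3: 9a XOR e7 = 7d
byte 4: 27 XOR d9 = fe
byte 5: ca XOR 74 = be
byte 6: 92 XOR ad = 3f
byte 7: 23 XOR b5 = 96
byte 8: d4 XOR a8 = 7c
byte 9: c6 XOR ec = 2a

399abd7dfebe3f967c2a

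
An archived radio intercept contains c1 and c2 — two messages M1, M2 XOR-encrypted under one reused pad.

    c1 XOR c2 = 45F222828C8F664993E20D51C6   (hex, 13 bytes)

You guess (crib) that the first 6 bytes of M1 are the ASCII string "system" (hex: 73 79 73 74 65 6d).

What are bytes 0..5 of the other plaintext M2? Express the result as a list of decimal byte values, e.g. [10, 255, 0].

Since c1 ⊕ c2 = M1 ⊕ M2, XORing with the guessed M1 bytes yields the corresponding M2 bytes: M2 = (c1 ⊕ c2) ⊕ M1.
byte 0:  69 ^ 115 =  54
byte 1: 242 ^ 121 = 139
byte 2:  34 ^ 115 =  81
byte 3: 130 ^ 116 = 246
byte 4: 140 ^ 101 = 233
byte 5: 143 ^ 109 = 226

[54, 139, 81, 246, 233, 226]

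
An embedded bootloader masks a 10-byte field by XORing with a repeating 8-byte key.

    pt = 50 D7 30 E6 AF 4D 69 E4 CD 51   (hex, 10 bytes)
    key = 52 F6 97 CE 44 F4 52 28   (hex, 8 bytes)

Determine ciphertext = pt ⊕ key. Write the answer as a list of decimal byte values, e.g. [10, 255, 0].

The 8-byte key repeats, so the effective keystream is 52 f6 97 ce 44 f4 52 28 52 f6.
byte 0: 01010000 XOR 01010010 = 00000010
byte 1: 11010111 XOR 11110110 = 00100001
byte 2: 00110000 XOR 10010111 = 10100111
byte 3: 11100110 XOR 11001110 = 00101000
byte 4: 10101111 XOR 01000100 = 11101011
byte 5: 01001101 XOR 11110100 = 10111001
byte 6: 01101001 XOR 01010010 = 00111011
byte 7: 11100100 XOR 00101000 = 11001100
byte 8: 11001101 XOR 01010010 = 10011111
byte 9: 01010001 XOR 11110110 = 10100111

[2, 33, 167, 40, 235, 185, 59, 204, 159, 167]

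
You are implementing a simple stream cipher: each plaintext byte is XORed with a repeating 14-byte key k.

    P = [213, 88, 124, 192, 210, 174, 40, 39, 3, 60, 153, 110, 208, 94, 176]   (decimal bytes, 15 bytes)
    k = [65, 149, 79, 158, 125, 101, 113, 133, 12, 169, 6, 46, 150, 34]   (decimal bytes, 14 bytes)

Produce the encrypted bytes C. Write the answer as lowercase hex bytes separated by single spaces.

94 cd 33 5e af cb 59 a2 0f 95 9f 40 46 7c f1

The 14-byte key repeats, so the effective keystream is 41 95 4f 9e 7d 65 71 85 0c a9 06 2e 96 22 41.
byte 0: 11010101 ⊕ 01000001 = 10010100
byte 1: 01011000 ⊕ 10010101 = 11001101
byte 2: 01111100 ⊕ 01001111 = 00110011
byte 3: 11000000 ⊕ 10011110 = 01011110
byte 4: 11010010 ⊕ 01111101 = 10101111
byte 5: 10101110 ⊕ 01100101 = 11001011
byte 6: 00101000 ⊕ 01110001 = 01011001
byte 7: 00100111 ⊕ 10000101 = 10100010
byte 8: 00000011 ⊕ 00001100 = 00001111
byte 9: 00111100 ⊕ 10101001 = 10010101
byte 10: 10011001 ⊕ 00000110 = 10011111
byte 11: 01101110 ⊕ 00101110 = 01000000
byte 12: 11010000 ⊕ 10010110 = 01000110
byte 13: 01011110 ⊕ 00100010 = 01111100
byte 14: 10110000 ⊕ 01000001 = 11110001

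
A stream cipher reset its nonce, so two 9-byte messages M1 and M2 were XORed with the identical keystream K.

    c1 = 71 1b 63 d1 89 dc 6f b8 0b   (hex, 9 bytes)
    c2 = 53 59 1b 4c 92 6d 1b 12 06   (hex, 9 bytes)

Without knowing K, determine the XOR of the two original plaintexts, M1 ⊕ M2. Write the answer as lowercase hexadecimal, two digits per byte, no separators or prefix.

2242789d1bb174aa0d

c1 ⊕ c2 = (M1 ⊕ K) ⊕ (M2 ⊕ K) = M1 ⊕ M2 — the shared key cancels under XOR.
113 XOR  83 =  34
 27 XOR  89 =  66
 99 XOR  27 = 120
209 XOR  76 = 157
137 XOR 146 =  27
220 XOR 109 = 177
111 XOR  27 = 116
184 XOR  18 = 170
 11 XOR   6 =  13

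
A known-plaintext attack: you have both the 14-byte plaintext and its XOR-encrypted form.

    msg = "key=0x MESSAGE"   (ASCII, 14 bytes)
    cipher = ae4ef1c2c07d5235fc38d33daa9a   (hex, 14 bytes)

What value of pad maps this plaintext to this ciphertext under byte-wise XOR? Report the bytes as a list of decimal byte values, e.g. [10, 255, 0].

[197, 43, 136, 255, 240, 5, 114, 120, 185, 107, 128, 124, 237, 223]

Since cipher = msg ⊕ pad, XORing both sides with msg gives pad = msg ⊕ cipher.
6b xor ae = c5
65 xor 4e = 2b
79 xor f1 = 88
3d xor c2 = ff
30 xor c0 = f0
78 xor 7d = 05
20 xor 52 = 72
4d xor 35 = 78
45 xor fc = b9
53 xor 38 = 6b
53 xor d3 = 80
41 xor 3d = 7c
47 xor aa = ed
45 xor 9a = df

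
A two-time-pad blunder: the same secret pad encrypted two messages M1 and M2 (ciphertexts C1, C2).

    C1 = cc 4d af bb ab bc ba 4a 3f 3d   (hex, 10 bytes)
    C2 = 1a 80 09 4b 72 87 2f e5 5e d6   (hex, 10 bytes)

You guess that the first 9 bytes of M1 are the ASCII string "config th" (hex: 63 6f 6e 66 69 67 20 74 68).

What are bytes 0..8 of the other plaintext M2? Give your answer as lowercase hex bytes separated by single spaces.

b5 a2 c8 96 b0 5c b5 db 09

First, C1 ⊕ C2 = (M1 ⊕ K) ⊕ (M2 ⊕ K) = M1 ⊕ M2, so the key drops out. Then M2 = (M1 ⊕ M2) ⊕ M1 over the first 9 bytes.
byte 0: (cc ^ 1a) ^ 63 = d6 ^ 63 = b5
byte 1: (4d ^ 80) ^ 6f = cd ^ 6f = a2
byte 2: (af ^ 09) ^ 6e = a6 ^ 6e = c8
byte 3: (bb ^ 4b) ^ 66 = f0 ^ 66 = 96
byte 4: (ab ^ 72) ^ 69 = d9 ^ 69 = b0
byte 5: (bc ^ 87) ^ 67 = 3b ^ 67 = 5c
byte 6: (ba ^ 2f) ^ 20 = 95 ^ 20 = b5
byte 7: (4a ^ e5) ^ 74 = af ^ 74 = db
byte 8: (3f ^ 5e) ^ 68 = 61 ^ 68 = 09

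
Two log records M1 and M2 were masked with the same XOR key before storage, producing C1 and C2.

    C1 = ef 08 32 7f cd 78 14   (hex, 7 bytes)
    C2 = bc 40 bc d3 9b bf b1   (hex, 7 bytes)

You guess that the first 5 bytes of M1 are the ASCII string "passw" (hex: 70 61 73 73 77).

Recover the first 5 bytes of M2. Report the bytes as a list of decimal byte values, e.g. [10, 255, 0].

[35, 41, 253, 223, 33]

First, C1 ⊕ C2 = (M1 ⊕ K) ⊕ (M2 ⊕ K) = M1 ⊕ M2, so the key drops out. Then M2 = (M1 ⊕ M2) ⊕ M1 over the first 5 bytes.
byte 0: (ef ^ bc) ^ 70 = 53 ^ 70 = 23
byte 1: (08 ^ 40) ^ 61 = 48 ^ 61 = 29
byte 2: (32 ^ bc) ^ 73 = 8e ^ 73 = fd
byte 3: (7f ^ d3) ^ 73 = ac ^ 73 = df
byte 4: (cd ^ 9b) ^ 77 = 56 ^ 77 = 21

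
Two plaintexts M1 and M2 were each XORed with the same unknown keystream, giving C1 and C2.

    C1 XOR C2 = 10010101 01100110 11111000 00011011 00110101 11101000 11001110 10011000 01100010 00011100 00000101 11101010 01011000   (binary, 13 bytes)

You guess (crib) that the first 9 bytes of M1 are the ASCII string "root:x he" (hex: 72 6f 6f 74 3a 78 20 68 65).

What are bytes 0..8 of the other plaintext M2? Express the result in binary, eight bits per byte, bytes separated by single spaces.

Since C1 ⊕ C2 = M1 ⊕ M2, XORing with the guessed M1 bytes yields the corresponding M2 bytes: M2 = (C1 ⊕ C2) ⊕ M1.
149 ^ 114 = 231
102 ^ 111 =   9
248 ^ 111 = 151
 27 ^ 116 = 111
 53 ^  58 =  15
232 ^ 120 = 144
206 ^  32 = 238
152 ^ 104 = 240
 98 ^ 101 =   7

11100111 00001001 10010111 01101111 00001111 10010000 11101110 11110000 00000111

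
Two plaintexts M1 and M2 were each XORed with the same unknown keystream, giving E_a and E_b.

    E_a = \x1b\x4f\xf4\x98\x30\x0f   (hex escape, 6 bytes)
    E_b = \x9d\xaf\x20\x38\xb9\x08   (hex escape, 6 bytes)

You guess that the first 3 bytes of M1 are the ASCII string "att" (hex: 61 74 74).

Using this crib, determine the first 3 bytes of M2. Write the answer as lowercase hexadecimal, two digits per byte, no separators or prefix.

e794a0

First, E_a ⊕ E_b = (M1 ⊕ K) ⊕ (M2 ⊕ K) = M1 ⊕ M2, so the key drops out. Then M2 = (M1 ⊕ M2) ⊕ M1 over the first 3 bytes.
byte 0: (1b XOR 9d) XOR 61 = 86 XOR 61 = e7
byte 1: (4f XOR af) XOR 74 = e0 XOR 74 = 94
byte 2: (f4 XOR 20) XOR 74 = d4 XOR 74 = a0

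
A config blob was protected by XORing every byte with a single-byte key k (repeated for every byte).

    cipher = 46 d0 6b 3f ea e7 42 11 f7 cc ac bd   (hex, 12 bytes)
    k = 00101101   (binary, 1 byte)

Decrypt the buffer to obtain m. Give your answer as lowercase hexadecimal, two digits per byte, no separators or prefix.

6bfd4612c7ca6f3cdae18190

The 1-byte key repeats, so the effective keystream is 2d 2d 2d 2d 2d 2d 2d 2d 2d 2d 2d 2d.
byte 0:  70 XOR  45 = 107
byte 1: 208 XOR  45 = 253
byte 2: 107 XOR  45 =  70
byte 3:  63 XOR  45 =  18
byte 4: 234 XOR  45 = 199
byte 5: 231 XOR  45 = 202
byte 6:  66 XOR  45 = 111
byte 7:  17 XOR  45 =  60
byte 8: 247 XOR  45 = 218
byte 9: 204 XOR  45 = 225
byte 10: 172 XOR  45 = 129
byte 11: 189 XOR  45 = 144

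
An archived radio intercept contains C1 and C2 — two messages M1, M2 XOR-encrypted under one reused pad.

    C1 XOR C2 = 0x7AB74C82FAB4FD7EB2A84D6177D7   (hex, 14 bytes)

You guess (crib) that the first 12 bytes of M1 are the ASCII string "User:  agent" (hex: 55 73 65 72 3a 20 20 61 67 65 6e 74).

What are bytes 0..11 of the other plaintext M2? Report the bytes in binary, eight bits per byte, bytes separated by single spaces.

Since C1 ⊕ C2 = M1 ⊕ M2, XORing with the guessed M1 bytes yields the corresponding M2 bytes: M2 = (C1 ⊕ C2) ⊕ M1.
7a XOR 55 = 2f
b7 XOR 73 = c4
4c XOR 65 = 29
82 XOR 72 = f0
fa XOR 3a = c0
b4 XOR 20 = 94
fd XOR 20 = dd
7e XOR 61 = 1f
b2 XOR 67 = d5
a8 XOR 65 = cd
4d XOR 6e = 23
61 XOR 74 = 15

00101111 11000100 00101001 11110000 11000000 10010100 11011101 00011111 11010101 11001101 00100011 00010101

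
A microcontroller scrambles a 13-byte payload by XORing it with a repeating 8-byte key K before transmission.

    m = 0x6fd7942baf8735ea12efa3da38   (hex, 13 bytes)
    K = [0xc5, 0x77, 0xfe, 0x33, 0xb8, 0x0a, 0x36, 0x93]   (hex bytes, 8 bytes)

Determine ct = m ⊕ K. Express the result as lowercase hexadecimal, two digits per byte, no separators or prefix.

The 8-byte key repeats, so the effective keystream is c5 77 fe 33 b8 0a 36 93 c5 77 fe 33 b8.
byte 0: 6f ^ c5 = aa
byte 1: d7 ^ 77 = a0
byte 2: 94 ^ fe = 6a
byte 3: 2b ^ 33 = 18
byte 4: af ^ b8 = 17
byte 5: 87 ^ 0a = 8d
byte 6: 35 ^ 36 = 03
byte 7: ea ^ 93 = 79
byte 8: 12 ^ c5 = d7
byte 9: ef ^ 77 = 98
byte 10: a3 ^ fe = 5d
byte 11: da ^ 33 = e9
byte 12: 38 ^ b8 = 80

aaa06a18178d0379d7985de980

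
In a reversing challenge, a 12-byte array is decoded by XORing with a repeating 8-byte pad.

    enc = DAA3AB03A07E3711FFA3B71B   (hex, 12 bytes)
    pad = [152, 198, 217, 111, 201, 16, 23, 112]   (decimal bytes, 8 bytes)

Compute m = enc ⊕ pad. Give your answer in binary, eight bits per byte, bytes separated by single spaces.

The 8-byte key repeats, so the effective keystream is 98 c6 d9 6f c9 10 17 70 98 c6 d9 6f.
byte 0: da XOR 98 = 42
byte 1: a3 XOR c6 = 65
byte 2: ab XOR d9 = 72
byte 3: 03 XOR 6f = 6c
byte 4: a0 XOR c9 = 69
byte 5: 7e XOR 10 = 6e
byte 6: 37 XOR 17 = 20
byte 7: 11 XOR 70 = 61
byte 8: ff XOR 98 = 67
byte 9: a3 XOR c6 = 65
byte 10: b7 XOR d9 = 6e
byte 11: 1b XOR 6f = 74

01000010 01100101 01110010 01101100 01101001 01101110 00100000 01100001 01100111 01100101 01101110 01110100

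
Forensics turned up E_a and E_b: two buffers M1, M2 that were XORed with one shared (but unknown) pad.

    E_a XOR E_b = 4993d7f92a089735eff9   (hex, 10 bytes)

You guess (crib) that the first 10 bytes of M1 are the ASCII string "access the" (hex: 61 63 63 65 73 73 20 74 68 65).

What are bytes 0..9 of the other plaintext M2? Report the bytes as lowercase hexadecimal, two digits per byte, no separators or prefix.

Since E_a ⊕ E_b = M1 ⊕ M2, XORing with the guessed M1 bytes yields the corresponding M2 bytes: M2 = (E_a ⊕ E_b) ⊕ M1.
49 XOR 61 = 28
93 XOR 63 = f0
d7 XOR 63 = b4
f9 XOR 65 = 9c
2a XOR 73 = 59
08 XOR 73 = 7b
97 XOR 20 = b7
35 XOR 74 = 41
ef XOR 68 = 87
f9 XOR 65 = 9c

28f0b49c597bb741879c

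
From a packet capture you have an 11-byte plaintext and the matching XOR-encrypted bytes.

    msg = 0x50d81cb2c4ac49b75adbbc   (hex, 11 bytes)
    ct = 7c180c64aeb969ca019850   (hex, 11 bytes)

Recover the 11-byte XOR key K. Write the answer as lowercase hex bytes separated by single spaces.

Since ct = msg ⊕ K, XORing both sides with msg gives K = msg ⊕ ct.
 80 ⊕ 124 =  44
216 ⊕  24 = 192
 28 ⊕  12 =  16
178 ⊕ 100 = 214
196 ⊕ 174 = 106
172 ⊕ 185 =  21
 73 ⊕ 105 =  32
183 ⊕ 202 = 125
 90 ⊕   1 =  91
219 ⊕ 152 =  67
188 ⊕  80 = 236

2c c0 10 d6 6a 15 20 7d 5b 43 ec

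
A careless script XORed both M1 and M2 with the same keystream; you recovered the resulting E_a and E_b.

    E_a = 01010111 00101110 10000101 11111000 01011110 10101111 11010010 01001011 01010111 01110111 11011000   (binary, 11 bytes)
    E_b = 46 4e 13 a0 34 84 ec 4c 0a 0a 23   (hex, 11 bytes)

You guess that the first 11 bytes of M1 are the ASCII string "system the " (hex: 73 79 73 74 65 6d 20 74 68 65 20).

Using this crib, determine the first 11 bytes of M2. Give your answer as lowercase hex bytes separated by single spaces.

62 19 e5 2c 0f 46 1e 73 35 18 db

First, E_a ⊕ E_b = (M1 ⊕ K) ⊕ (M2 ⊕ K) = M1 ⊕ M2, so the key drops out. Then M2 = (M1 ⊕ M2) ⊕ M1 over the first 11 bytes.
byte 0: (57 XOR 46) XOR 73 = 11 XOR 73 = 62
byte 1: (2e XOR 4e) XOR 79 = 60 XOR 79 = 19
byte 2: (85 XOR 13) XOR 73 = 96 XOR 73 = e5
byte 3: (f8 XOR a0) XOR 74 = 58 XOR 74 = 2c
byte 4: (5e XOR 34) XOR 65 = 6a XOR 65 = 0f
byte 5: (af XOR 84) XOR 6d = 2b XOR 6d = 46
byte 6: (d2 XOR ec) XOR 20 = 3e XOR 20 = 1e
byte 7: (4b XOR 4c) XOR 74 = 07 XOR 74 = 73
byte 8: (57 XOR 0a) XOR 68 = 5d XOR 68 = 35
byte 9: (77 XOR 0a) XOR 65 = 7d XOR 65 = 18
byte 10: (d8 XOR 23) XOR 20 = fb XOR 20 = db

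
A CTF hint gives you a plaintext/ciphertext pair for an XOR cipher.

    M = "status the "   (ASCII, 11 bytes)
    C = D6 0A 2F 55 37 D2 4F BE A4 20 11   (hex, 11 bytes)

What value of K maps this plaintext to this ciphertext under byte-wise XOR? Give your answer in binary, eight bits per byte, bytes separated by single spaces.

10100101 01111110 01001110 00100001 01000010 10100001 01101111 11001010 11001100 01000101 00110001

Since C = M ⊕ K, XORing both sides with M gives K = M ⊕ C.
115 XOR 214 = 165
116 XOR  10 = 126
 97 XOR  47 =  78
116 XOR  85 =  33
117 XOR  55 =  66
115 XOR 210 = 161
 32 XOR  79 = 111
116 XOR 190 = 202
104 XOR 164 = 204
101 XOR  32 =  69
 32 XOR  17 =  49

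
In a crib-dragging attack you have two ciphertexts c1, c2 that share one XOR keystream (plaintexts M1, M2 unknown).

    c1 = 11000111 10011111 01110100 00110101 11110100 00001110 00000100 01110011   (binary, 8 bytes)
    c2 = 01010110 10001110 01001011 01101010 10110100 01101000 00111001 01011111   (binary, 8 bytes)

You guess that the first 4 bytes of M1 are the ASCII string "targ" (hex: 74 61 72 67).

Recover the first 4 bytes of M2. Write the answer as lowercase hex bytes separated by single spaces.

e5 70 4d 38

First, c1 ⊕ c2 = (M1 ⊕ K) ⊕ (M2 ⊕ K) = M1 ⊕ M2, so the key drops out. Then M2 = (M1 ⊕ M2) ⊕ M1 over the first 4 bytes.
byte 0: (c7 ⊕ 56) ⊕ 74 = 91 ⊕ 74 = e5
byte 1: (9f ⊕ 8e) ⊕ 61 = 11 ⊕ 61 = 70
byte 2: (74 ⊕ 4b) ⊕ 72 = 3f ⊕ 72 = 4d
byte 3: (35 ⊕ 6a) ⊕ 67 = 5f ⊕ 67 = 38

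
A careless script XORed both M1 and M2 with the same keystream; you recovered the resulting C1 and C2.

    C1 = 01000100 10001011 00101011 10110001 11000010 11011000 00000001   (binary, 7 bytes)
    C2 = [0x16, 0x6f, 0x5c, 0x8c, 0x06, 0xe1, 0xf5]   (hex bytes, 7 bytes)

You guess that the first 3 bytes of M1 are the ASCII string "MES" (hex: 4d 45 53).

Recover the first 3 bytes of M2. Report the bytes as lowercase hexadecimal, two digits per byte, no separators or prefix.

First, C1 ⊕ C2 = (M1 ⊕ K) ⊕ (M2 ⊕ K) = M1 ⊕ M2, so the key drops out. Then M2 = (M1 ⊕ M2) ⊕ M1 over the first 3 bytes.
byte 0: (44 XOR 16) XOR 4d = 52 XOR 4d = 1f
byte 1: (8b XOR 6f) XOR 45 = e4 XOR 45 = a1
byte 2: (2b XOR 5c) XOR 53 = 77 XOR 53 = 24

1fa124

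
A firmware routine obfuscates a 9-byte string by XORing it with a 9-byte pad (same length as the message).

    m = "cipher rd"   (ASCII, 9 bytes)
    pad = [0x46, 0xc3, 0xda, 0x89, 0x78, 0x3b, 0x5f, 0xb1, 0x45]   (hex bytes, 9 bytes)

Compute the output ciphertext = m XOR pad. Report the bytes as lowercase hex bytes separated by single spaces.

25 aa aa e1 1d 49 7f c3 21

byte 0: 01100011 ^ 01000110 = 00100101
byte 1: 01101001 ^ 11000011 = 10101010
byte 2: 01110000 ^ 11011010 = 10101010
byte 3: 01101000 ^ 10001001 = 11100001
byte 4: 01100101 ^ 01111000 = 00011101
byte 5: 01110010 ^ 00111011 = 01001001
byte 6: 00100000 ^ 01011111 = 01111111
byte 7: 01110010 ^ 10110001 = 11000011
byte 8: 01100100 ^ 01000101 = 00100001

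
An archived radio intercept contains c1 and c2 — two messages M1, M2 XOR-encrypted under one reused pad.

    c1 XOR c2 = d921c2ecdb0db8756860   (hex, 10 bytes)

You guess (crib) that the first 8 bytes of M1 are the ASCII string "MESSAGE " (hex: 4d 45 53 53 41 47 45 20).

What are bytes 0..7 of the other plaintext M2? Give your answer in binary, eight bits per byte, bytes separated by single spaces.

10010100 01100100 10010001 10111111 10011010 01001010 11111101 01010101

Since c1 ⊕ c2 = M1 ⊕ M2, XORing with the guessed M1 bytes yields the corresponding M2 bytes: M2 = (c1 ⊕ c2) ⊕ M1.
d9 xor 4d = 94
21 xor 45 = 64
c2 xor 53 = 91
ec xor 53 = bf
db xor 41 = 9a
0d xor 47 = 4a
b8 xor 45 = fd
75 xor 20 = 55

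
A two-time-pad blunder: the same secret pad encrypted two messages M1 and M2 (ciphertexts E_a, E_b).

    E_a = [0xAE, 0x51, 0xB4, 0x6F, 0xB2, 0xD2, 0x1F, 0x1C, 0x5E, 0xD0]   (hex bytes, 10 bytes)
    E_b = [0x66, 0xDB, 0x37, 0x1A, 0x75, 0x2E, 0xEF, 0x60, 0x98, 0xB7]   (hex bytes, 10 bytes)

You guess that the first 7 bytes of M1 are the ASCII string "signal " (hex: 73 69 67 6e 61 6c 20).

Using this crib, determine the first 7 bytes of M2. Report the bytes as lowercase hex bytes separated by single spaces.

bb e3 e4 1b a6 90 d0

First, E_a ⊕ E_b = (M1 ⊕ K) ⊕ (M2 ⊕ K) = M1 ⊕ M2, so the key drops out. Then M2 = (M1 ⊕ M2) ⊕ M1 over the first 7 bytes.
byte 0: (ae ⊕ 66) ⊕ 73 = c8 ⊕ 73 = bb
byte 1: (51 ⊕ db) ⊕ 69 = 8a ⊕ 69 = e3
byte 2: (b4 ⊕ 37) ⊕ 67 = 83 ⊕ 67 = e4
byte 3: (6f ⊕ 1a) ⊕ 6e = 75 ⊕ 6e = 1b
byte 4: (b2 ⊕ 75) ⊕ 61 = c7 ⊕ 61 = a6
byte 5: (d2 ⊕ 2e) ⊕ 6c = fc ⊕ 6c = 90
byte 6: (1f ⊕ ef) ⊕ 20 = f0 ⊕ 20 = d0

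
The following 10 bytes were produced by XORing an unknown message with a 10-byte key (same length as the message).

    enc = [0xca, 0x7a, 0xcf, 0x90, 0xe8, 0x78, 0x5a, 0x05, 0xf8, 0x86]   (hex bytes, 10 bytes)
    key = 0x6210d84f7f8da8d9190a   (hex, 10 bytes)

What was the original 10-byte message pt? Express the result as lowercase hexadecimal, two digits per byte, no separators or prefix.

a86a17df97f5f2dce18c

byte 0: 11001010 ^ 01100010 = 10101000
byte 1: 01111010 ^ 00010000 = 01101010
byte 2: 11001111 ^ 11011000 = 00010111
byte 3: 10010000 ^ 01001111 = 11011111
byte 4: 11101000 ^ 01111111 = 10010111
byte 5: 01111000 ^ 10001101 = 11110101
byte 6: 01011010 ^ 10101000 = 11110010
byte 7: 00000101 ^ 11011001 = 11011100
byte 8: 11111000 ^ 00011001 = 11100001
byte 9: 10000110 ^ 00001010 = 10001100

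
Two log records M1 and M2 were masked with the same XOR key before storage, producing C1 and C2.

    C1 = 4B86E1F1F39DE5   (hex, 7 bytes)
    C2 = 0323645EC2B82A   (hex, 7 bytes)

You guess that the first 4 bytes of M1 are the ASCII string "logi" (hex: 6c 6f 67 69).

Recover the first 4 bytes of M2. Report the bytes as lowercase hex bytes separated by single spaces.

First, C1 ⊕ C2 = (M1 ⊕ K) ⊕ (M2 ⊕ K) = M1 ⊕ M2, so the key drops out. Then M2 = (M1 ⊕ M2) ⊕ M1 over the first 4 bytes.
byte 0: (4b ^ 03) ^ 6c = 48 ^ 6c = 24
byte 1: (86 ^ 23) ^ 6f = a5 ^ 6f = ca
byte 2: (e1 ^ 64) ^ 67 = 85 ^ 67 = e2
byte 3: (f1 ^ 5e) ^ 69 = af ^ 69 = c6

24 ca e2 c6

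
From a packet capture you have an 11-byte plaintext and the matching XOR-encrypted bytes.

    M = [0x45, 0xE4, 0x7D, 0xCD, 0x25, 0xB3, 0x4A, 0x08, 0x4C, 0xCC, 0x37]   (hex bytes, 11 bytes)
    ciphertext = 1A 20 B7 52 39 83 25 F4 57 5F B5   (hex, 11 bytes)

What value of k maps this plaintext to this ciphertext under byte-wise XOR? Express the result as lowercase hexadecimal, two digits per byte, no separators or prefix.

5fc4ca9f1c306ffc1b9382

Since ciphertext = M ⊕ k, XORing both sides with M gives k = M ⊕ ciphertext.
01000101 ^ 00011010 = 01011111
11100100 ^ 00100000 = 11000100
01111101 ^ 10110111 = 11001010
11001101 ^ 01010010 = 10011111
00100101 ^ 00111001 = 00011100
10110011 ^ 10000011 = 00110000
01001010 ^ 00100101 = 01101111
00001000 ^ 11110100 = 11111100
01001100 ^ 01010111 = 00011011
11001100 ^ 01011111 = 10010011
00110111 ^ 10110101 = 10000010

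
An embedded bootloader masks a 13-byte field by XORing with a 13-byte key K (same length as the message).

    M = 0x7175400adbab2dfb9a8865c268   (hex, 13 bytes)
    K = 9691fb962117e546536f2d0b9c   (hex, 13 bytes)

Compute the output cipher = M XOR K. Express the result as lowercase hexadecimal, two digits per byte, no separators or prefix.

71 ^ 96 = e7
75 ^ 91 = e4
40 ^ fb = bb
0a ^ 96 = 9c
db ^ 21 = fa
ab ^ 17 = bc
2d ^ e5 = c8
fb ^ 46 = bd
9a ^ 53 = c9
88 ^ 6f = e7
65 ^ 2d = 48
c2 ^ 0b = c9
68 ^ 9c = f4

e7e4bb9cfabcc8bdc9e748c9f4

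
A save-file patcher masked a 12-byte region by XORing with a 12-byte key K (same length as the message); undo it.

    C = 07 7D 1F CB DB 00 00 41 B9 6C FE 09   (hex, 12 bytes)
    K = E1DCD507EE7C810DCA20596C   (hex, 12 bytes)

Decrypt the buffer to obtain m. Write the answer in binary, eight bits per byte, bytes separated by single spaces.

11100110 10100001 11001010 11001100 00110101 01111100 10000001 01001100 01110011 01001100 10100111 01100101

byte 0:   7 XOR 225 = 230
byte 1: 125 XOR 220 = 161
byte 2:  31 XOR 213 = 202
byte 3: 203 XOR   7 = 204
byte 4: 219 XOR 238 =  53
byte 5:   0 XOR 124 = 124
byte 6:   0 XOR 129 = 129
byte 7:  65 XOR  13 =  76
byte 8: 185 XOR 202 = 115
byte 9: 108 XOR  32 =  76
byte 10: 254 XOR  89 = 167
byte 11:   9 XOR 108 = 101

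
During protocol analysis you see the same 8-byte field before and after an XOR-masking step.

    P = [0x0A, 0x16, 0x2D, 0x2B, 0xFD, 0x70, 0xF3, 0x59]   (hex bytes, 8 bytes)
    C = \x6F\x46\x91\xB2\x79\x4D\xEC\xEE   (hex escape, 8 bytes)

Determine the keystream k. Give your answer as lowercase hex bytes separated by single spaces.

Since C = P ⊕ k, XORing both sides with P gives k = P ⊕ C.
 10 ⊕ 111 = 101
 22 ⊕  70 =  80
 45 ⊕ 145 = 188
 43 ⊕ 178 = 153
253 ⊕ 121 = 132
112 ⊕  77 =  61
243 ⊕ 236 =  31
 89 ⊕ 238 = 183

65 50 bc 99 84 3d 1f b7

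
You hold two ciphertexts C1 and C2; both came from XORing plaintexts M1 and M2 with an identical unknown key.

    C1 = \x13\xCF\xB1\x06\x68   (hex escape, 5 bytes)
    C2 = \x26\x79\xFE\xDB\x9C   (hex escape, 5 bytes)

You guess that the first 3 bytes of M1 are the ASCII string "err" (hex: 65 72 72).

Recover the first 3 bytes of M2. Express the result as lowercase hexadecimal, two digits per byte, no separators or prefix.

First, C1 ⊕ C2 = (M1 ⊕ K) ⊕ (M2 ⊕ K) = M1 ⊕ M2, so the key drops out. Then M2 = (M1 ⊕ M2) ⊕ M1 over the first 3 bytes.
byte 0: (13 xor 26) xor 65 = 35 xor 65 = 50
byte 1: (cf xor 79) xor 72 = b6 xor 72 = c4
byte 2: (b1 xor fe) xor 72 = 4f xor 72 = 3d

50c43d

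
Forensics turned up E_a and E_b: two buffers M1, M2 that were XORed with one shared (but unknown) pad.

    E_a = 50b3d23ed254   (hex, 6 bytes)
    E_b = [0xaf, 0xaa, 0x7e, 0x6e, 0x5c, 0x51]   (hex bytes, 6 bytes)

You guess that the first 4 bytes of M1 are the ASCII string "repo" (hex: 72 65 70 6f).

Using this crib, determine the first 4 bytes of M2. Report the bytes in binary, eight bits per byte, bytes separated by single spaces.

First, E_a ⊕ E_b = (M1 ⊕ K) ⊕ (M2 ⊕ K) = M1 ⊕ M2, so the key drops out. Then M2 = (M1 ⊕ M2) ⊕ M1 over the first 4 bytes.
byte 0: (50 xor af) xor 72 = ff xor 72 = 8d
byte 1: (b3 xor aa) xor 65 = 19 xor 65 = 7c
byte 2: (d2 xor 7e) xor 70 = ac xor 70 = dc
byte 3: (3e xor 6e) xor 6f = 50 xor 6f = 3f

10001101 01111100 11011100 00111111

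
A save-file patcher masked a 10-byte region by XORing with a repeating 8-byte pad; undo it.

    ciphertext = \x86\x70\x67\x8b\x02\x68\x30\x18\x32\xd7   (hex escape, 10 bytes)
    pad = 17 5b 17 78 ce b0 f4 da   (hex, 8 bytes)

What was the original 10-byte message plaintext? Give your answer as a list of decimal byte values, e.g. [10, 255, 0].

[145, 43, 112, 243, 204, 216, 196, 194, 37, 140]

The 8-byte key repeats, so the effective keystream is 17 5b 17 78 ce b0 f4 da 17 5b.
byte 0: 10000110 ⊕ 00010111 = 10010001
byte 1: 01110000 ⊕ 01011011 = 00101011
byte 2: 01100111 ⊕ 00010111 = 01110000
byte 3: 10001011 ⊕ 01111000 = 11110011
byte 4: 00000010 ⊕ 11001110 = 11001100
byte 5: 01101000 ⊕ 10110000 = 11011000
byte 6: 00110000 ⊕ 11110100 = 11000100
byte 7: 00011000 ⊕ 11011010 = 11000010
byte 8: 00110010 ⊕ 00010111 = 00100101
byte 9: 11010111 ⊕ 01011011 = 10001100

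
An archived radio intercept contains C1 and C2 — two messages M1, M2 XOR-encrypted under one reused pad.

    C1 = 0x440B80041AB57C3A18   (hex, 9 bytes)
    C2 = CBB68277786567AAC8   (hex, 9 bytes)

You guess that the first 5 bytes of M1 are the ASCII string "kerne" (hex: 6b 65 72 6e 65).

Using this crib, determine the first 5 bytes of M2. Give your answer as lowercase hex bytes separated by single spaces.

e4 d8 70 1d 07

First, C1 ⊕ C2 = (M1 ⊕ K) ⊕ (M2 ⊕ K) = M1 ⊕ M2, so the key drops out. Then M2 = (M1 ⊕ M2) ⊕ M1 over the first 5 bytes.
byte 0: (44 xor cb) xor 6b = 8f xor 6b = e4
byte 1: (0b xor b6) xor 65 = bd xor 65 = d8
byte 2: (80 xor 82) xor 72 = 02 xor 72 = 70
byte 3: (04 xor 77) xor 6e = 73 xor 6e = 1d
byte 4: (1a xor 78) xor 65 = 62 xor 65 = 07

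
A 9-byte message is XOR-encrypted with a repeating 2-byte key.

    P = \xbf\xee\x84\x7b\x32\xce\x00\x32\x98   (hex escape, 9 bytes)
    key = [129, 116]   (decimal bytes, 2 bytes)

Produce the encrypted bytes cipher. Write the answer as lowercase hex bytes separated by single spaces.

3e 9a 05 0f b3 ba 81 46 19

The 2-byte key repeats, so the effective keystream is 81 74 81 74 81 74 81 74 81.
byte 0: bf ⊕ 81 = 3e
byte 1: ee ⊕ 74 = 9a
byte 2: 84 ⊕ 81 = 05
byte 3: 7b ⊕ 74 = 0f
byte 4: 32 ⊕ 81 = b3
byte 5: ce ⊕ 74 = ba
byte 6: 00 ⊕ 81 = 81
byte 7: 32 ⊕ 74 = 46
byte 8: 98 ⊕ 81 = 19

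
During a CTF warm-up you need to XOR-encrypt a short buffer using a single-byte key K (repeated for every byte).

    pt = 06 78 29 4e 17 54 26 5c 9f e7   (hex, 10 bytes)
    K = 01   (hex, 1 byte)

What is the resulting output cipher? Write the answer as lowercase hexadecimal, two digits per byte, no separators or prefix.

The 1-byte key repeats, so the effective keystream is 01 01 01 01 01 01 01 01 01 01.
byte 0: 06 ^ 01 = 07
byte 1: 78 ^ 01 = 79
byte 2: 29 ^ 01 = 28
byte 3: 4e ^ 01 = 4f
byte 4: 17 ^ 01 = 16
byte 5: 54 ^ 01 = 55
byte 6: 26 ^ 01 = 27
byte 7: 5c ^ 01 = 5d
byte 8: 9f ^ 01 = 9e
byte 9: e7 ^ 01 = e6

0779284f1655275d9ee6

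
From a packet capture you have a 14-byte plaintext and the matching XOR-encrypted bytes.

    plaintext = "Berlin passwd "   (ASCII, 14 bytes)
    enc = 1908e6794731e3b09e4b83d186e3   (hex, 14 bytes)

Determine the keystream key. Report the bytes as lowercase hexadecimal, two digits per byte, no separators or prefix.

Since enc = plaintext ⊕ key, XORing both sides with plaintext gives key = plaintext ⊕ enc.
 66 xor  25 =  91
101 xor   8 = 109
114 xor 230 = 148
108 xor 121 =  21
105 xor  71 =  46
110 xor  49 =  95
 32 xor 227 = 195
112 xor 176 = 192
 97 xor 158 = 255
115 xor  75 =  56
115 xor 131 = 240
119 xor 209 = 166
100 xor 134 = 226
 32 xor 227 = 195

5b6d94152e5fc3c0ff38f0a6e2c3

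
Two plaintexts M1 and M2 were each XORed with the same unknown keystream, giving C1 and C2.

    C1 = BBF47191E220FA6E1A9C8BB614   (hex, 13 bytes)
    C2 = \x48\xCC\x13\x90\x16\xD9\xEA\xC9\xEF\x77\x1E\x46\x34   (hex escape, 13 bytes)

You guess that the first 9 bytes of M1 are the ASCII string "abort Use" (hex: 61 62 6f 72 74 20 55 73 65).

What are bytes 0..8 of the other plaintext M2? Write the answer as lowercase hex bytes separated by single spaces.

92 5a 0d 73 80 d9 45 d4 90

First, C1 ⊕ C2 = (M1 ⊕ K) ⊕ (M2 ⊕ K) = M1 ⊕ M2, so the key drops out. Then M2 = (M1 ⊕ M2) ⊕ M1 over the first 9 bytes.
byte 0: (bb ⊕ 48) ⊕ 61 = f3 ⊕ 61 = 92
byte 1: (f4 ⊕ cc) ⊕ 62 = 38 ⊕ 62 = 5a
byte 2: (71 ⊕ 13) ⊕ 6f = 62 ⊕ 6f = 0d
byte 3: (91 ⊕ 90) ⊕ 72 = 01 ⊕ 72 = 73
byte 4: (e2 ⊕ 16) ⊕ 74 = f4 ⊕ 74 = 80
byte 5: (20 ⊕ d9) ⊕ 20 = f9 ⊕ 20 = d9
byte 6: (fa ⊕ ea) ⊕ 55 = 10 ⊕ 55 = 45
byte 7: (6e ⊕ c9) ⊕ 73 = a7 ⊕ 73 = d4
byte 8: (1a ⊕ ef) ⊕ 65 = f5 ⊕ 65 = 90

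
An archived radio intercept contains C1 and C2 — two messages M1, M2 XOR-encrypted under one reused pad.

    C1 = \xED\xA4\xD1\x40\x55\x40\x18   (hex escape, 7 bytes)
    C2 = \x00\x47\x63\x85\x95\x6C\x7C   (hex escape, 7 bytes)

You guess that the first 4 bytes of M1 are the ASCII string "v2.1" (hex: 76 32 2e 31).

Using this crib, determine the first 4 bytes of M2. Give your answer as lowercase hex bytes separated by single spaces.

9b d1 9c f4

First, C1 ⊕ C2 = (M1 ⊕ K) ⊕ (M2 ⊕ K) = M1 ⊕ M2, so the key drops out. Then M2 = (M1 ⊕ M2) ⊕ M1 over the first 4 bytes.
byte 0: (ed ⊕ 00) ⊕ 76 = ed ⊕ 76 = 9b
byte 1: (a4 ⊕ 47) ⊕ 32 = e3 ⊕ 32 = d1
byte 2: (d1 ⊕ 63) ⊕ 2e = b2 ⊕ 2e = 9c
byte 3: (40 ⊕ 85) ⊕ 31 = c5 ⊕ 31 = f4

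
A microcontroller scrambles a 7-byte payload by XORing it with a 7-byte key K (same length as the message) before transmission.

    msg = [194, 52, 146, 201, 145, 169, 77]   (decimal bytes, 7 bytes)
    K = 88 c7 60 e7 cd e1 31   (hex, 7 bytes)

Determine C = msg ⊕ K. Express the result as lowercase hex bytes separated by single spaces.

byte 0: c2 ⊕ 88 = 4a
byte 1: 34 ⊕ c7 = f3
byte 2: 92 ⊕ 60 = f2
byte 3: c9 ⊕ e7 = 2e
byte 4: 91 ⊕ cd = 5c
byte 5: a9 ⊕ e1 = 48
byte 6: 4d ⊕ 31 = 7c

4a f3 f2 2e 5c 48 7c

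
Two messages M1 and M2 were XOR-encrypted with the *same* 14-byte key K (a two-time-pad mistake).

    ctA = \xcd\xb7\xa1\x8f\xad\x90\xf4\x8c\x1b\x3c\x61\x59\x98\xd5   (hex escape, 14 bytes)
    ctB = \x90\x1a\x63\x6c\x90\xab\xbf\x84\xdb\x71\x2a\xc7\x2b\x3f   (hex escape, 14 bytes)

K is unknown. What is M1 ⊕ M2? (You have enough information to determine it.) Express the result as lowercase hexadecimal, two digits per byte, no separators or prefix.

ctA ⊕ ctB = (M1 ⊕ K) ⊕ (M2 ⊕ K) = M1 ⊕ M2 — the shared key cancels under XOR.
byte 0: cd xor 90 = 5d
byte 1: b7 xor 1a = ad
byte 2: a1 xor 63 = c2
byte 3: 8f xor 6c = e3
byte 4: ad xor 90 = 3d
byte 5: 90 xor ab = 3b
byte 6: f4 xor bf = 4b
byte 7: 8c xor 84 = 08
byte 8: 1b xor db = c0
byte 9: 3c xor 71 = 4d
byte 10: 61 xor 2a = 4b
byte 11: 59 xor c7 = 9e
byte 12: 98 xor 2b = b3
byte 13: d5 xor 3f = ea

5dadc2e33d3b4b08c04d4b9eb3ea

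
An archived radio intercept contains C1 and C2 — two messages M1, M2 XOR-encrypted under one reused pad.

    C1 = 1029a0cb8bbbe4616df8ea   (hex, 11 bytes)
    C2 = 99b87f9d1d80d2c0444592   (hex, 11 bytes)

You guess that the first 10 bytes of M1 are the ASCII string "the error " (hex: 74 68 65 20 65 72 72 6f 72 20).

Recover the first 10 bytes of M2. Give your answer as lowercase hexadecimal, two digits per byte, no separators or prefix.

fdf9ba76f34944ce5b9d

First, C1 ⊕ C2 = (M1 ⊕ K) ⊕ (M2 ⊕ K) = M1 ⊕ M2, so the key drops out. Then M2 = (M1 ⊕ M2) ⊕ M1 over the first 10 bytes.
byte 0: (10 ⊕ 99) ⊕ 74 = 89 ⊕ 74 = fd
byte 1: (29 ⊕ b8) ⊕ 68 = 91 ⊕ 68 = f9
byte 2: (a0 ⊕ 7f) ⊕ 65 = df ⊕ 65 = ba
byte 3: (cb ⊕ 9d) ⊕ 20 = 56 ⊕ 20 = 76
byte 4: (8b ⊕ 1d) ⊕ 65 = 96 ⊕ 65 = f3
byte 5: (bb ⊕ 80) ⊕ 72 = 3b ⊕ 72 = 49
byte 6: (e4 ⊕ d2) ⊕ 72 = 36 ⊕ 72 = 44
byte 7: (61 ⊕ c0) ⊕ 6f = a1 ⊕ 6f = ce
byte 8: (6d ⊕ 44) ⊕ 72 = 29 ⊕ 72 = 5b
byte 9: (f8 ⊕ 45) ⊕ 20 = bd ⊕ 20 = 9d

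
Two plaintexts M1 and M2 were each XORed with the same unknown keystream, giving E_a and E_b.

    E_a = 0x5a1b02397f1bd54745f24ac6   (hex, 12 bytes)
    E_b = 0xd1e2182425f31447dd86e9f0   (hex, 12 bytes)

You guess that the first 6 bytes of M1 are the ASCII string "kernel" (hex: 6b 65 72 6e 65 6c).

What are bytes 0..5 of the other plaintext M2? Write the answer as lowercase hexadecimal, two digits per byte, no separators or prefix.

e09c68733f84

First, E_a ⊕ E_b = (M1 ⊕ K) ⊕ (M2 ⊕ K) = M1 ⊕ M2, so the key drops out. Then M2 = (M1 ⊕ M2) ⊕ M1 over the first 6 bytes.
byte 0: (5a XOR d1) XOR 6b = 8b XOR 6b = e0
byte 1: (1b XOR e2) XOR 65 = f9 XOR 65 = 9c
byte 2: (02 XOR 18) XOR 72 = 1a XOR 72 = 68
byte 3: (39 XOR 24) XOR 6e = 1d XOR 6e = 73
byte 4: (7f XOR 25) XOR 65 = 5a XOR 65 = 3f
byte 5: (1b XOR f3) XOR 6c = e8 XOR 6c = 84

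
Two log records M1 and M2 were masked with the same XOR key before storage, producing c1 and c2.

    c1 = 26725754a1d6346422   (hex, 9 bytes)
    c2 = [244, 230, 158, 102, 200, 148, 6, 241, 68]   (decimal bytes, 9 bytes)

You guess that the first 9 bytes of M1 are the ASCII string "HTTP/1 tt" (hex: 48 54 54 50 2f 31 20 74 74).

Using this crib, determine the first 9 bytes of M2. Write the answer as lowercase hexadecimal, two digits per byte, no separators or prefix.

First, c1 ⊕ c2 = (M1 ⊕ K) ⊕ (M2 ⊕ K) = M1 ⊕ M2, so the key drops out. Then M2 = (M1 ⊕ M2) ⊕ M1 over the first 9 bytes.
byte 0: (26 ^ f4) ^ 48 = d2 ^ 48 = 9a
byte 1: (72 ^ e6) ^ 54 = 94 ^ 54 = c0
byte 2: (57 ^ 9e) ^ 54 = c9 ^ 54 = 9d
byte 3: (54 ^ 66) ^ 50 = 32 ^ 50 = 62
byte 4: (a1 ^ c8) ^ 2f = 69 ^ 2f = 46
byte 5: (d6 ^ 94) ^ 31 = 42 ^ 31 = 73
byte 6: (34 ^ 06) ^ 20 = 32 ^ 20 = 12
byte 7: (64 ^ f1) ^ 74 = 95 ^ 74 = e1
byte 8: (22 ^ 44) ^ 74 = 66 ^ 74 = 12

9ac09d62467312e112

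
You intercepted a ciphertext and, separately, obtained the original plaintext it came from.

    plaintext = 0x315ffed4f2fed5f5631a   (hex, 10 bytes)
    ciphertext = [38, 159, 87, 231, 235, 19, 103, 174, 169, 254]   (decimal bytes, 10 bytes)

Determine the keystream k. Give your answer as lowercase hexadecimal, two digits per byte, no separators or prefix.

Since ciphertext = plaintext ⊕ k, XORing both sides with plaintext gives k = plaintext ⊕ ciphertext.
31 xor 26 = 17
5f xor 9f = c0
fe xor 57 = a9
d4 xor e7 = 33
f2 xor eb = 19
fe xor 13 = ed
d5 xor 67 = b2
f5 xor ae = 5b
63 xor a9 = ca
1a xor fe = e4

17c0a93319edb25bcae4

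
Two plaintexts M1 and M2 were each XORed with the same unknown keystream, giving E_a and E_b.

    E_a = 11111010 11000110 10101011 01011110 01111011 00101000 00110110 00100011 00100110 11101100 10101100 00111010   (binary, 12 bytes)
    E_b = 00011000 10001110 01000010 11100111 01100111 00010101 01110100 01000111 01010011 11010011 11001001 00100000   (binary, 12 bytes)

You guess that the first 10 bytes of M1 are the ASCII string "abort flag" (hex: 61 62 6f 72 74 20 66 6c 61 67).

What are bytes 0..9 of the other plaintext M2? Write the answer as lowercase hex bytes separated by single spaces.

First, E_a ⊕ E_b = (M1 ⊕ K) ⊕ (M2 ⊕ K) = M1 ⊕ M2, so the key drops out. Then M2 = (M1 ⊕ M2) ⊕ M1 over the first 10 bytes.
byte 0: (fa XOR 18) XOR 61 = e2 XOR 61 = 83
byte 1: (c6 XOR 8e) XOR 62 = 48 XOR 62 = 2a
byte 2: (ab XOR 42) XOR 6f = e9 XOR 6f = 86
byte 3: (5e XOR e7) XOR 72 = b9 XOR 72 = cb
byte 4: (7b XOR 67) XOR 74 = 1c XOR 74 = 68
byte 5: (28 XOR 15) XOR 20 = 3d XOR 20 = 1d
byte 6: (36 XOR 74) XOR 66 = 42 XOR 66 = 24
byte 7: (23 XOR 47) XOR 6c = 64 XOR 6c = 08
byte 8: (26 XOR 53) XOR 61 = 75 XOR 61 = 14
byte 9: (ec XOR d3) XOR 67 = 3f XOR 67 = 58

83 2a 86 cb 68 1d 24 08 14 58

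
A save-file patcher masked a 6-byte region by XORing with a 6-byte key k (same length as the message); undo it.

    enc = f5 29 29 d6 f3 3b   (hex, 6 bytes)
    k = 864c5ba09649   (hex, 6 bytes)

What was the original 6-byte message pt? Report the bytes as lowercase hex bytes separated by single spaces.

73 65 72 76 65 72

f5 ⊕ 86 = 73
29 ⊕ 4c = 65
29 ⊕ 5b = 72
d6 ⊕ a0 = 76
f3 ⊕ 96 = 65
3b ⊕ 49 = 72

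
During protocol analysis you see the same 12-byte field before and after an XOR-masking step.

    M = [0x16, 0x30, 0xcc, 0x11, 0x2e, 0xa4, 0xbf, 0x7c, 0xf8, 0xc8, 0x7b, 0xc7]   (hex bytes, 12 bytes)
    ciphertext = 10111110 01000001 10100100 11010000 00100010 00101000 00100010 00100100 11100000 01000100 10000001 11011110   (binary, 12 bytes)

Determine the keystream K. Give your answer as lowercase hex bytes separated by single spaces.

a8 71 68 c1 0c 8c 9d 58 18 8c fa 19

Since ciphertext = M ⊕ K, XORing both sides with M gives K = M ⊕ ciphertext.
byte 0: 16 xor be = a8
byte 1: 30 xor 41 = 71
byte 2: cc xor a4 = 68
byte 3: 11 xor d0 = c1
byte 4: 2e xor 22 = 0c
byte 5: a4 xor 28 = 8c
byte 6: bf xor 22 = 9d
byte 7: 7c xor 24 = 58
byte 8: f8 xor e0 = 18
byte 9: c8 xor 44 = 8c
byte 10: 7b xor 81 = fa
byte 11: c7 xor de = 19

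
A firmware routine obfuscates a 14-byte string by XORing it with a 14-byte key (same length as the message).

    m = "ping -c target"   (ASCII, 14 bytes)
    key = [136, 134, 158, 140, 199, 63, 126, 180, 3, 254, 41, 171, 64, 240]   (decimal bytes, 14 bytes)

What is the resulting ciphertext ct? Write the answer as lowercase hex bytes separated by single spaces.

f8 ef f0 eb e7 12 1d 94 77 9f 5b cc 25 84

byte 0: 01110000 xor 10001000 = 11111000
byte 1: 01101001 xor 10000110 = 11101111
byte 2: 01101110 xor 10011110 = 11110000
byte 3: 01100111 xor 10001100 = 11101011
byte 4: 00100000 xor 11000111 = 11100111
byte 5: 00101101 xor 00111111 = 00010010
byte 6: 01100011 xor 01111110 = 00011101
byte 7: 00100000 xor 10110100 = 10010100
byte 8: 01110100 xor 00000011 = 01110111
byte 9: 01100001 xor 11111110 = 10011111
byte 10: 01110010 xor 00101001 = 01011011
byte 11: 01100111 xor 10101011 = 11001100
byte 12: 01100101 xor 01000000 = 00100101
byte 13: 01110100 xor 11110000 = 10000100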